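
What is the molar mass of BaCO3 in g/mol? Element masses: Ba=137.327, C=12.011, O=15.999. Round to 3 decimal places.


M = sum(count * atomic_mass) over atoms.
M = 1*137.327 + 1*12.011 + 3*15.999
M = 137.327 + 12.011 + 47.997
M = 197.335 g/mol, rounded to 3 dp:

197.335 g/mol


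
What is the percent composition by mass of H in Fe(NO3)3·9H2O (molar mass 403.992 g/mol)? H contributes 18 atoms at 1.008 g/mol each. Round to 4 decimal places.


pct = 100 * (n_elem * M_elem) / M_total
mass_contribution = 18 * 1.008 = 18.144 g/mol
pct = 100 * 18.144 / 403.992
pct = 4.49117804 %, rounded to 4 dp:

4.4912 %


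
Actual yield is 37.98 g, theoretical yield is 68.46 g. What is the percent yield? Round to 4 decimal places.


% yield = 100 * actual / theoretical
% yield = 100 * 37.98 / 68.46
% yield = 55.47765118 %, rounded to 4 dp:

55.4777 %


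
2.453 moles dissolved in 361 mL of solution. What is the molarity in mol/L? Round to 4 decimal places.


Convert volume to liters: V_L = V_mL / 1000.
V_L = 361 / 1000 = 0.361 L
M = n / V_L = 2.453 / 0.361
M = 6.79501385 mol/L, rounded to 4 dp:

6.7950 mol/L


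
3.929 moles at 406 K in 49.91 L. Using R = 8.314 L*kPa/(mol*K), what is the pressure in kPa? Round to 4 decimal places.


PV = nRT, solve for P = nRT / V.
nRT = 3.929 * 8.314 * 406 = 13262.2766
P = 13262.2766 / 49.91
P = 265.7238349 kPa, rounded to 4 dp:

265.7238 kPa


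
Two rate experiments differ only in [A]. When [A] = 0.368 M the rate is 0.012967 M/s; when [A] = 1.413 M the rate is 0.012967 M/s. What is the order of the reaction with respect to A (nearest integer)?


Rate is proportional to [A]^n, so rate2/rate1 = ([A]2/[A]1)^n. Take logs to solve for n.
rate2/rate1 = 0.012967 / 0.012967 = 1.0
[A]2/[A]1 = 1.413 / 0.368 = 3.8397
n = ln(1.0) / ln(3.8397) = 0.0
Nearest integer order:

0


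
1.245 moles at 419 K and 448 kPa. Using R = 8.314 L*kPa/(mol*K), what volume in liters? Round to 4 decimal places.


PV = nRT, solve for V = nRT / P.
nRT = 1.245 * 8.314 * 419 = 4337.0397
V = 4337.0397 / 448
V = 9.68089219 L, rounded to 4 dp:

9.6809 L


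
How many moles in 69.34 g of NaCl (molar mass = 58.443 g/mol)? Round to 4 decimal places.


n = mass / M
n = 69.34 / 58.443
n = 1.18645518 mol, rounded to 4 dp:

1.1865 mol


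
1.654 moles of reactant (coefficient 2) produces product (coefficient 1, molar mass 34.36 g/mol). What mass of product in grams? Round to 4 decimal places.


Use the coefficient ratio to convert reactant moles to product moles, then multiply by the product's molar mass.
moles_P = moles_R * (coeff_P / coeff_R) = 1.654 * (1/2) = 0.827
mass_P = moles_P * M_P = 0.827 * 34.36
mass_P = 28.41572 g, rounded to 4 dp:

28.4157 g


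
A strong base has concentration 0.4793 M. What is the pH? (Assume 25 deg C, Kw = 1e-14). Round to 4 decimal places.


A strong base dissociates completely, so [OH-] equals the given concentration.
pOH = -log10([OH-]) = -log10(0.4793) = 0.319393
pH = 14 - pOH = 14 - 0.319393
pH = 13.680607, rounded to 4 dp:

13.6806


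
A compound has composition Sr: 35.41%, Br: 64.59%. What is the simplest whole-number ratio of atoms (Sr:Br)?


Assume 100 g of compound, divide each mass% by atomic mass to get moles, then normalize by the smallest to get a raw atom ratio.
Moles per 100 g: Sr: 35.41/87.62 = 0.4041, Br: 64.59/79.904 = 0.8083
Raw ratio (divide by min = 0.4041): Sr: 1.0, Br: 2.0
Multiply by 1 to clear fractions: Sr: 1.0 ~= 1, Br: 2.0 ~= 2
Reduce by GCD to get the simplest whole-number ratio:

1:2


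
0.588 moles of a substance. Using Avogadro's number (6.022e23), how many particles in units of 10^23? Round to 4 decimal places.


N = n * NA, then divide by 1e23 for the requested units.
N / 1e23 = n * 6.022
N / 1e23 = 0.588 * 6.022
N / 1e23 = 3.540936, rounded to 4 dp:

3.5409


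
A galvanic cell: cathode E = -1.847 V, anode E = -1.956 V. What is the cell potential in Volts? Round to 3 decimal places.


Standard cell potential: E_cell = E_cathode - E_anode.
E_cell = -1.847 - (-1.956)
E_cell = 0.109 V, rounded to 3 dp:

0.109 V


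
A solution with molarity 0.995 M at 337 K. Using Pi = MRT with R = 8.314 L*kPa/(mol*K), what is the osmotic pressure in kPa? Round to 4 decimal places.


Osmotic pressure (van't Hoff): Pi = M*R*T.
RT = 8.314 * 337 = 2801.818
Pi = 0.995 * 2801.818
Pi = 2787.80891 kPa, rounded to 4 dp:

2787.8089 kPa


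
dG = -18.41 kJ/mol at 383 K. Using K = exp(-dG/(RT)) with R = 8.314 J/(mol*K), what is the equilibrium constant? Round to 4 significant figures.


dG is in kJ/mol; multiply by 1000 to match R in J/(mol*K).
RT = 8.314 * 383 = 3184.262 J/mol
exponent = -dG*1000 / (RT) = -(-18.41*1000) / 3184.262 = 5.78155943
K = exp(5.78155943)
K = 324.26446, rounded to 4 significant figures:

324.3


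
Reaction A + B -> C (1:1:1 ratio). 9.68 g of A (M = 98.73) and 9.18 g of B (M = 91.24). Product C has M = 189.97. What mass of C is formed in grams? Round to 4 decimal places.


Find moles of each reactant; the smaller value is the limiting reagent in a 1:1:1 reaction, so moles_C equals moles of the limiter.
n_A = mass_A / M_A = 9.68 / 98.73 = 0.098045 mol
n_B = mass_B / M_B = 9.18 / 91.24 = 0.100614 mol
Limiting reagent: A (smaller), n_limiting = 0.098045 mol
mass_C = n_limiting * M_C = 0.098045 * 189.97
mass_C = 18.62560865 g, rounded to 4 dp:

18.6256 g


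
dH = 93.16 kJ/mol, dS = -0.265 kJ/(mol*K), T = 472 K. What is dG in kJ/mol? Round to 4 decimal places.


Gibbs: dG = dH - T*dS (consistent units, dS already in kJ/(mol*K)).
T*dS = 472 * -0.265 = -125.08
dG = 93.16 - (-125.08)
dG = 218.24 kJ/mol, rounded to 4 dp:

218.2400 kJ/mol


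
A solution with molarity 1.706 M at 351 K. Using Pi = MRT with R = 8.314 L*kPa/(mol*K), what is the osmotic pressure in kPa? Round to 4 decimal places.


Osmotic pressure (van't Hoff): Pi = M*R*T.
RT = 8.314 * 351 = 2918.214
Pi = 1.706 * 2918.214
Pi = 4978.473084 kPa, rounded to 4 dp:

4978.4731 kPa


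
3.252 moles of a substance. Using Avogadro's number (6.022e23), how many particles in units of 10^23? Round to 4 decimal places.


N = n * NA, then divide by 1e23 for the requested units.
N / 1e23 = n * 6.022
N / 1e23 = 3.252 * 6.022
N / 1e23 = 19.583544, rounded to 4 dp:

19.5835


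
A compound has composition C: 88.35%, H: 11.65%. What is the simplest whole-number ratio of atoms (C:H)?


Assume 100 g of compound, divide each mass% by atomic mass to get moles, then normalize by the smallest to get a raw atom ratio.
Moles per 100 g: C: 88.35/12.011 = 7.3558, H: 11.65/1.008 = 11.5575
Raw ratio (divide by min = 7.3558): C: 1.0, H: 1.571
Multiply by 7 to clear fractions: C: 7.0 ~= 7, H: 10.999 ~= 11
Reduce by GCD to get the simplest whole-number ratio:

7:11


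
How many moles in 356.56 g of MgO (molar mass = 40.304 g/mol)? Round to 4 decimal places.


n = mass / M
n = 356.56 / 40.304
n = 8.84676459 mol, rounded to 4 dp:

8.8468 mol


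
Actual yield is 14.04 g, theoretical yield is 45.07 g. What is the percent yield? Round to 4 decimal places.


% yield = 100 * actual / theoretical
% yield = 100 * 14.04 / 45.07
% yield = 31.15154205 %, rounded to 4 dp:

31.1515 %


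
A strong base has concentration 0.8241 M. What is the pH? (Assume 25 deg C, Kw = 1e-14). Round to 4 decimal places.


A strong base dissociates completely, so [OH-] equals the given concentration.
pOH = -log10([OH-]) = -log10(0.8241) = 0.08402
pH = 14 - pOH = 14 - 0.08402
pH = 13.91598, rounded to 4 dp:

13.9160


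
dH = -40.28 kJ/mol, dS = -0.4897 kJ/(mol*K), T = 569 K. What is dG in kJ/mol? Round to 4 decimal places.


Gibbs: dG = dH - T*dS (consistent units, dS already in kJ/(mol*K)).
T*dS = 569 * -0.4897 = -278.6393
dG = -40.28 - (-278.6393)
dG = 238.3593 kJ/mol, rounded to 4 dp:

238.3593 kJ/mol


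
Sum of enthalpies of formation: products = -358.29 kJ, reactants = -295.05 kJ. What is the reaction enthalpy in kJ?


dH_rxn = sum(dH_f products) - sum(dH_f reactants)
dH_rxn = -358.29 - (-295.05)
dH_rxn = -63.24 kJ:

-63.24 kJ


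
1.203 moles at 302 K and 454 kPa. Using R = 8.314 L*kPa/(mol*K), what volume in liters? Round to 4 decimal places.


PV = nRT, solve for V = nRT / P.
nRT = 1.203 * 8.314 * 302 = 3020.5261
V = 3020.5261 / 454
V = 6.65314119 L, rounded to 4 dp:

6.6531 L


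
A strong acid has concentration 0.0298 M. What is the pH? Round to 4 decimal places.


A strong acid dissociates completely, so [H+] equals the given concentration.
pH = -log10([H+]) = -log10(0.0298)
pH = 1.52578374, rounded to 4 dp:

1.5258


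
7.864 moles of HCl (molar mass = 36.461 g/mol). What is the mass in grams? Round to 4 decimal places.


mass = n * M
mass = 7.864 * 36.461
mass = 286.729304 g, rounded to 4 dp:

286.7293 g


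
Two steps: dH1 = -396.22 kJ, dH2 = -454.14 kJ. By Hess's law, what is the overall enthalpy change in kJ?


Hess's law: enthalpy is a state function, so add the step enthalpies.
dH_total = dH1 + dH2 = -396.22 + (-454.14)
dH_total = -850.36 kJ:

-850.36 kJ


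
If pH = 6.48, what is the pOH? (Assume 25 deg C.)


At 25 deg C, pH + pOH = 14.
pOH = 14 - pH = 14 - 6.48
pOH = 7.52:

7.52


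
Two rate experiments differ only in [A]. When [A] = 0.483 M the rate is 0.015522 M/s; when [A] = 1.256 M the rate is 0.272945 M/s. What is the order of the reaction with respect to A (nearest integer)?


Rate is proportional to [A]^n, so rate2/rate1 = ([A]2/[A]1)^n. Take logs to solve for n.
rate2/rate1 = 0.272945 / 0.015522 = 17.5844
[A]2/[A]1 = 1.256 / 0.483 = 2.6004
n = ln(17.5844) / ln(2.6004) = 3.0
Nearest integer order:

3


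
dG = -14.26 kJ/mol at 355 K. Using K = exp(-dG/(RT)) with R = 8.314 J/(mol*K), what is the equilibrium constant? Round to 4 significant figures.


dG is in kJ/mol; multiply by 1000 to match R in J/(mol*K).
RT = 8.314 * 355 = 2951.47 J/mol
exponent = -dG*1000 / (RT) = -(-14.26*1000) / 2951.47 = 4.83149075
K = exp(4.83149075)
K = 125.39776, rounded to 4 significant figures:

125.4


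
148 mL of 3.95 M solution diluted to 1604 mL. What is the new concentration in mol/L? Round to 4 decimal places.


Dilution: M1*V1 = M2*V2, solve for M2.
M2 = M1*V1 / V2
M2 = 3.95 * 148 / 1604
M2 = 584.6 / 1604
M2 = 0.36446384 mol/L, rounded to 4 dp:

0.3645 mol/L


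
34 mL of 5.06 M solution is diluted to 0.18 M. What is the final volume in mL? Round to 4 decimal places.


Dilution: M1*V1 = M2*V2, solve for V2.
V2 = M1*V1 / M2
V2 = 5.06 * 34 / 0.18
V2 = 172.04 / 0.18
V2 = 955.77777778 mL, rounded to 4 dp:

955.7778 mL


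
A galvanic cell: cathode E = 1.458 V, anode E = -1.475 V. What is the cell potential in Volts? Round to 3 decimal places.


Standard cell potential: E_cell = E_cathode - E_anode.
E_cell = 1.458 - (-1.475)
E_cell = 2.933 V, rounded to 3 dp:

2.933 V


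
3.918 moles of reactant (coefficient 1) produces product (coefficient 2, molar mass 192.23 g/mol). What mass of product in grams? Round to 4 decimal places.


Use the coefficient ratio to convert reactant moles to product moles, then multiply by the product's molar mass.
moles_P = moles_R * (coeff_P / coeff_R) = 3.918 * (2/1) = 7.836
mass_P = moles_P * M_P = 7.836 * 192.23
mass_P = 1506.31428 g, rounded to 4 dp:

1506.3143 g


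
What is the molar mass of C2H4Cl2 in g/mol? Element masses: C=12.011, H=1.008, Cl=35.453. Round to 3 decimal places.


M = sum(count * atomic_mass) over atoms.
M = 2*12.011 + 4*1.008 + 2*35.453
M = 24.022 + 4.032 + 70.906
M = 98.96 g/mol, rounded to 3 dp:

98.960 g/mol


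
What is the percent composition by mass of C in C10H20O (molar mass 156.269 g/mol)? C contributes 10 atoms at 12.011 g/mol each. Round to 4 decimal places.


pct = 100 * (n_elem * M_elem) / M_total
mass_contribution = 10 * 12.011 = 120.11 g/mol
pct = 100 * 120.11 / 156.269
pct = 76.8610537 %, rounded to 4 dp:

76.8611 %


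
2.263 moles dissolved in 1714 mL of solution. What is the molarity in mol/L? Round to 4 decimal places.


Convert volume to liters: V_L = V_mL / 1000.
V_L = 1714 / 1000 = 1.714 L
M = n / V_L = 2.263 / 1.714
M = 1.32030338 mol/L, rounded to 4 dp:

1.3203 mol/L


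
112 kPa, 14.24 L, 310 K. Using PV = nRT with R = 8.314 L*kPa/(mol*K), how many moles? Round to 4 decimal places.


PV = nRT, solve for n = PV / (RT).
PV = 112 * 14.24 = 1594.88
RT = 8.314 * 310 = 2577.34
n = 1594.88 / 2577.34
n = 0.61880854 mol, rounded to 4 dp:

0.6188 mol


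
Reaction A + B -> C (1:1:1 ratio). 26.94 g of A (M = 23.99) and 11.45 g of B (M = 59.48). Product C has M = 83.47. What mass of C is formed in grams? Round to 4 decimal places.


Find moles of each reactant; the smaller value is the limiting reagent in a 1:1:1 reaction, so moles_C equals moles of the limiter.
n_A = mass_A / M_A = 26.94 / 23.99 = 1.122968 mol
n_B = mass_B / M_B = 11.45 / 59.48 = 0.192502 mol
Limiting reagent: B (smaller), n_limiting = 0.192502 mol
mass_C = n_limiting * M_C = 0.192502 * 83.47
mass_C = 16.06814194 g, rounded to 4 dp:

16.0681 g


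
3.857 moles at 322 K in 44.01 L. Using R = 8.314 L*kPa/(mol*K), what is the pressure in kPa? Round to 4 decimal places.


PV = nRT, solve for P = nRT / V.
nRT = 3.857 * 8.314 * 322 = 10325.6056
P = 10325.6056 / 44.01
P = 234.61953192 kPa, rounded to 4 dp:

234.6195 kPa


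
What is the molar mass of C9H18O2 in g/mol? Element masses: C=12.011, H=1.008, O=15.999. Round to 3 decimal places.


M = sum(count * atomic_mass) over atoms.
M = 9*12.011 + 18*1.008 + 2*15.999
M = 108.099 + 18.144 + 31.998
M = 158.241 g/mol, rounded to 3 dp:

158.241 g/mol


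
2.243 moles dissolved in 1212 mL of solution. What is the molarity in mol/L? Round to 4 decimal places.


Convert volume to liters: V_L = V_mL / 1000.
V_L = 1212 / 1000 = 1.212 L
M = n / V_L = 2.243 / 1.212
M = 1.85066007 mol/L, rounded to 4 dp:

1.8507 mol/L


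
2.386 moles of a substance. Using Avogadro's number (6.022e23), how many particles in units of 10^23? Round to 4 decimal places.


N = n * NA, then divide by 1e23 for the requested units.
N / 1e23 = n * 6.022
N / 1e23 = 2.386 * 6.022
N / 1e23 = 14.368492, rounded to 4 dp:

14.3685


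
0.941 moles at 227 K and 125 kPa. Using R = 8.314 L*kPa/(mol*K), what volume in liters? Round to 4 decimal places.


PV = nRT, solve for V = nRT / P.
nRT = 0.941 * 8.314 * 227 = 1775.9286
V = 1775.9286 / 125
V = 14.2074288 L, rounded to 4 dp:

14.2074 L


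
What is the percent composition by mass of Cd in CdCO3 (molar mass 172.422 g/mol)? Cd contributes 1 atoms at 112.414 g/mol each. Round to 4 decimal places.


pct = 100 * (n_elem * M_elem) / M_total
mass_contribution = 1 * 112.414 = 112.414 g/mol
pct = 100 * 112.414 / 172.422
pct = 65.19701662 %, rounded to 4 dp:

65.1970 %


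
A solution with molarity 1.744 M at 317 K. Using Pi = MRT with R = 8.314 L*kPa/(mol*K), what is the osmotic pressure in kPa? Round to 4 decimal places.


Osmotic pressure (van't Hoff): Pi = M*R*T.
RT = 8.314 * 317 = 2635.538
Pi = 1.744 * 2635.538
Pi = 4596.378272 kPa, rounded to 4 dp:

4596.3783 kPa


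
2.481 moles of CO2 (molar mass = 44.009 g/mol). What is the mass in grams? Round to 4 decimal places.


mass = n * M
mass = 2.481 * 44.009
mass = 109.186329 g, rounded to 4 dp:

109.1863 g


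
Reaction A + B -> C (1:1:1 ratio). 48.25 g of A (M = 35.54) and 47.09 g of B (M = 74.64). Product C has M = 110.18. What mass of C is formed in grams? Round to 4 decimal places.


Find moles of each reactant; the smaller value is the limiting reagent in a 1:1:1 reaction, so moles_C equals moles of the limiter.
n_A = mass_A / M_A = 48.25 / 35.54 = 1.357625 mol
n_B = mass_B / M_B = 47.09 / 74.64 = 0.630895 mol
Limiting reagent: B (smaller), n_limiting = 0.630895 mol
mass_C = n_limiting * M_C = 0.630895 * 110.18
mass_C = 69.5120111 g, rounded to 4 dp:

69.5120 g


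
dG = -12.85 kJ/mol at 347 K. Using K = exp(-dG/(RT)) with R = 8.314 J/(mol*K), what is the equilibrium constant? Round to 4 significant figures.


dG is in kJ/mol; multiply by 1000 to match R in J/(mol*K).
RT = 8.314 * 347 = 2884.958 J/mol
exponent = -dG*1000 / (RT) = -(-12.85*1000) / 2884.958 = 4.45413763
K = exp(4.45413763)
K = 85.981971, rounded to 4 significant figures:

85.98


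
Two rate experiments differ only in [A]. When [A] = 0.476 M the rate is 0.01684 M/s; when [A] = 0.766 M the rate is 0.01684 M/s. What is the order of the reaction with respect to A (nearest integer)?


Rate is proportional to [A]^n, so rate2/rate1 = ([A]2/[A]1)^n. Take logs to solve for n.
rate2/rate1 = 0.01684 / 0.01684 = 1.0
[A]2/[A]1 = 0.766 / 0.476 = 1.6092
n = ln(1.0) / ln(1.6092) = 0.0
Nearest integer order:

0


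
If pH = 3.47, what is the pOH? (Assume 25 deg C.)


At 25 deg C, pH + pOH = 14.
pOH = 14 - pH = 14 - 3.47
pOH = 10.53:

10.53


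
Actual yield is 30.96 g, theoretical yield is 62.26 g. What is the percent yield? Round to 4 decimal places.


% yield = 100 * actual / theoretical
% yield = 100 * 30.96 / 62.26
% yield = 49.72695149 %, rounded to 4 dp:

49.7270 %


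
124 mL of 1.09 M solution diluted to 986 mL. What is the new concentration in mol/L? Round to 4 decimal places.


Dilution: M1*V1 = M2*V2, solve for M2.
M2 = M1*V1 / V2
M2 = 1.09 * 124 / 986
M2 = 135.16 / 986
M2 = 0.13707911 mol/L, rounded to 4 dp:

0.1371 mol/L


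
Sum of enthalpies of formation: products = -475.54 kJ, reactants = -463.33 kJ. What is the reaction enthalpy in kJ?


dH_rxn = sum(dH_f products) - sum(dH_f reactants)
dH_rxn = -475.54 - (-463.33)
dH_rxn = -12.21 kJ:

-12.21 kJ


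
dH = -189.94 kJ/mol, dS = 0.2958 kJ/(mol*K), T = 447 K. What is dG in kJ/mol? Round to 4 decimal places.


Gibbs: dG = dH - T*dS (consistent units, dS already in kJ/(mol*K)).
T*dS = 447 * 0.2958 = 132.2226
dG = -189.94 - (132.2226)
dG = -322.1626 kJ/mol, rounded to 4 dp:

-322.1626 kJ/mol


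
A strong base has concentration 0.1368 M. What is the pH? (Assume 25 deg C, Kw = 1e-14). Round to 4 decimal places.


A strong base dissociates completely, so [OH-] equals the given concentration.
pOH = -log10([OH-]) = -log10(0.1368) = 0.863914
pH = 14 - pOH = 14 - 0.863914
pH = 13.136086, rounded to 4 dp:

13.1361


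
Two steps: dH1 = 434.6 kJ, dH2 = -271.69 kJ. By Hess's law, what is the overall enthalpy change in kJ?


Hess's law: enthalpy is a state function, so add the step enthalpies.
dH_total = dH1 + dH2 = 434.6 + (-271.69)
dH_total = 162.91 kJ:

162.91 kJ


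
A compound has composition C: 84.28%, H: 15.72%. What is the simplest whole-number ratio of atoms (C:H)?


Assume 100 g of compound, divide each mass% by atomic mass to get moles, then normalize by the smallest to get a raw atom ratio.
Moles per 100 g: C: 84.28/12.011 = 7.0169, H: 15.72/1.008 = 15.5952
Raw ratio (divide by min = 7.0169): C: 1.0, H: 2.223
Multiply by 9 to clear fractions: C: 9.0 ~= 9, H: 20.003 ~= 20
Reduce by GCD to get the simplest whole-number ratio:

9:20


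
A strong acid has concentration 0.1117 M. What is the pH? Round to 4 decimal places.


A strong acid dissociates completely, so [H+] equals the given concentration.
pH = -log10([H+]) = -log10(0.1117)
pH = 0.95194683, rounded to 4 dp:

0.9519


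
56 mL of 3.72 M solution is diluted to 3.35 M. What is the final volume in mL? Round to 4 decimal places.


Dilution: M1*V1 = M2*V2, solve for V2.
V2 = M1*V1 / M2
V2 = 3.72 * 56 / 3.35
V2 = 208.32 / 3.35
V2 = 62.18507463 mL, rounded to 4 dp:

62.1851 mL


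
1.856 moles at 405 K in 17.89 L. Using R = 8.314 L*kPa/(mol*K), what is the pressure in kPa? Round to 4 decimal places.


PV = nRT, solve for P = nRT / V.
nRT = 1.856 * 8.314 * 405 = 6249.4675
P = 6249.4675 / 17.89
P = 349.32741755 kPa, rounded to 4 dp:

349.3274 kPa


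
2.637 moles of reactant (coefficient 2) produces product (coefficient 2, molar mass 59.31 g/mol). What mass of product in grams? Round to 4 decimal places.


Use the coefficient ratio to convert reactant moles to product moles, then multiply by the product's molar mass.
moles_P = moles_R * (coeff_P / coeff_R) = 2.637 * (2/2) = 2.637
mass_P = moles_P * M_P = 2.637 * 59.31
mass_P = 156.40047 g, rounded to 4 dp:

156.4005 g


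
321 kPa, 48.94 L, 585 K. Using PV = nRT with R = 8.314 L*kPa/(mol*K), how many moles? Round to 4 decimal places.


PV = nRT, solve for n = PV / (RT).
PV = 321 * 48.94 = 15709.74
RT = 8.314 * 585 = 4863.69
n = 15709.74 / 4863.69
n = 3.23000438 mol, rounded to 4 dp:

3.2300 mol


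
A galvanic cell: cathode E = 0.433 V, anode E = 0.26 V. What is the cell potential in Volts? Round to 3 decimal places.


Standard cell potential: E_cell = E_cathode - E_anode.
E_cell = 0.433 - (0.26)
E_cell = 0.173 V, rounded to 3 dp:

0.173 V


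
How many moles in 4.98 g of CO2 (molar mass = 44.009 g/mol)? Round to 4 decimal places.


n = mass / M
n = 4.98 / 44.009
n = 0.11315867 mol, rounded to 4 dp:

0.1132 mol


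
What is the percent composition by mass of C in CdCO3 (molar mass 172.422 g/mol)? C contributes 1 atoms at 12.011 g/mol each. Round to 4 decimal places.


pct = 100 * (n_elem * M_elem) / M_total
mass_contribution = 1 * 12.011 = 12.011 g/mol
pct = 100 * 12.011 / 172.422
pct = 6.96604842 %, rounded to 4 dp:

6.9660 %


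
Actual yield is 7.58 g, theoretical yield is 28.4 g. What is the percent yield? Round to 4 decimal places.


% yield = 100 * actual / theoretical
% yield = 100 * 7.58 / 28.4
% yield = 26.69014085 %, rounded to 4 dp:

26.6901 %


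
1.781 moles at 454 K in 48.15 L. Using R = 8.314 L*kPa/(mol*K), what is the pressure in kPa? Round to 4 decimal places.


PV = nRT, solve for P = nRT / V.
nRT = 1.781 * 8.314 * 454 = 6722.4842
P = 6722.4842 / 48.15
P = 139.61545587 kPa, rounded to 4 dp:

139.6155 kPa


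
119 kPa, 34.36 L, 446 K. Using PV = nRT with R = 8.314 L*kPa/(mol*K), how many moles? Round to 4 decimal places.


PV = nRT, solve for n = PV / (RT).
PV = 119 * 34.36 = 4088.84
RT = 8.314 * 446 = 3708.044
n = 4088.84 / 3708.044
n = 1.10269457 mol, rounded to 4 dp:

1.1027 mol


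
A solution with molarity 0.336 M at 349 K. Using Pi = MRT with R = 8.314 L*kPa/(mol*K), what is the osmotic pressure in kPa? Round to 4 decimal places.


Osmotic pressure (van't Hoff): Pi = M*R*T.
RT = 8.314 * 349 = 2901.586
Pi = 0.336 * 2901.586
Pi = 974.932896 kPa, rounded to 4 dp:

974.9329 kPa


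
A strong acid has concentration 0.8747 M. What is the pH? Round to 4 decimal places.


A strong acid dissociates completely, so [H+] equals the given concentration.
pH = -log10([H+]) = -log10(0.8747)
pH = 0.05814087, rounded to 4 dp:

0.0581


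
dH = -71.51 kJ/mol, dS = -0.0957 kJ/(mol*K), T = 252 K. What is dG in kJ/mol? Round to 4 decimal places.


Gibbs: dG = dH - T*dS (consistent units, dS already in kJ/(mol*K)).
T*dS = 252 * -0.0957 = -24.1164
dG = -71.51 - (-24.1164)
dG = -47.3936 kJ/mol, rounded to 4 dp:

-47.3936 kJ/mol


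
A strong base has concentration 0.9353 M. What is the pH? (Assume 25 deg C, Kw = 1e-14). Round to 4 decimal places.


A strong base dissociates completely, so [OH-] equals the given concentration.
pOH = -log10([OH-]) = -log10(0.9353) = 0.029049
pH = 14 - pOH = 14 - 0.029049
pH = 13.970951, rounded to 4 dp:

13.9710


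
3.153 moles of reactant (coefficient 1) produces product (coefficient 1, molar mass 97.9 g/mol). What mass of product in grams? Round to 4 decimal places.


Use the coefficient ratio to convert reactant moles to product moles, then multiply by the product's molar mass.
moles_P = moles_R * (coeff_P / coeff_R) = 3.153 * (1/1) = 3.153
mass_P = moles_P * M_P = 3.153 * 97.9
mass_P = 308.6787 g, rounded to 4 dp:

308.6787 g


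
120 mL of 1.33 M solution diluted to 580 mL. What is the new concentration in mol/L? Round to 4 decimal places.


Dilution: M1*V1 = M2*V2, solve for M2.
M2 = M1*V1 / V2
M2 = 1.33 * 120 / 580
M2 = 159.6 / 580
M2 = 0.27517241 mol/L, rounded to 4 dp:

0.2752 mol/L


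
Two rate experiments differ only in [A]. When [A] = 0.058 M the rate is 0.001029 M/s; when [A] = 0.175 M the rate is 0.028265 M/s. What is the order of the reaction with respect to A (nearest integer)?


Rate is proportional to [A]^n, so rate2/rate1 = ([A]2/[A]1)^n. Take logs to solve for n.
rate2/rate1 = 0.028265 / 0.001029 = 27.4684
[A]2/[A]1 = 0.175 / 0.058 = 3.0172
n = ln(27.4684) / ln(3.0172) = 3.0
Nearest integer order:

3


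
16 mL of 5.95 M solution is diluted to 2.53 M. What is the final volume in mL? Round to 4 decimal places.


Dilution: M1*V1 = M2*V2, solve for V2.
V2 = M1*V1 / M2
V2 = 5.95 * 16 / 2.53
V2 = 95.2 / 2.53
V2 = 37.6284585 mL, rounded to 4 dp:

37.6285 mL


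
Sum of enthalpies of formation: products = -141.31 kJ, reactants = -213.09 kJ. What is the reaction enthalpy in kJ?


dH_rxn = sum(dH_f products) - sum(dH_f reactants)
dH_rxn = -141.31 - (-213.09)
dH_rxn = 71.78 kJ:

71.78 kJ


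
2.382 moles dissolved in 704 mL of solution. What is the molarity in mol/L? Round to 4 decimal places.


Convert volume to liters: V_L = V_mL / 1000.
V_L = 704 / 1000 = 0.704 L
M = n / V_L = 2.382 / 0.704
M = 3.38352273 mol/L, rounded to 4 dp:

3.3835 mol/L


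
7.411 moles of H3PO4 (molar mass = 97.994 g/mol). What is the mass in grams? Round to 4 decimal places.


mass = n * M
mass = 7.411 * 97.994
mass = 726.233534 g, rounded to 4 dp:

726.2335 g


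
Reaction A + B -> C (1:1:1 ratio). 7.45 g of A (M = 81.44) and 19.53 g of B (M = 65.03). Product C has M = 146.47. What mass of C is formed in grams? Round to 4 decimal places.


Find moles of each reactant; the smaller value is the limiting reagent in a 1:1:1 reaction, so moles_C equals moles of the limiter.
n_A = mass_A / M_A = 7.45 / 81.44 = 0.091478 mol
n_B = mass_B / M_B = 19.53 / 65.03 = 0.300323 mol
Limiting reagent: A (smaller), n_limiting = 0.091478 mol
mass_C = n_limiting * M_C = 0.091478 * 146.47
mass_C = 13.39878266 g, rounded to 4 dp:

13.3988 g


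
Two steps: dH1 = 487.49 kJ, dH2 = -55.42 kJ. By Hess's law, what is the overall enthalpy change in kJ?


Hess's law: enthalpy is a state function, so add the step enthalpies.
dH_total = dH1 + dH2 = 487.49 + (-55.42)
dH_total = 432.07 kJ:

432.07 kJ


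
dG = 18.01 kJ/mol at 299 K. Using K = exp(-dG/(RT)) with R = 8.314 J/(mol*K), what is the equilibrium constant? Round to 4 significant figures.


dG is in kJ/mol; multiply by 1000 to match R in J/(mol*K).
RT = 8.314 * 299 = 2485.886 J/mol
exponent = -dG*1000 / (RT) = -(18.01*1000) / 2485.886 = -7.24490182
K = exp(-7.24490182)
K = 0.00071380423, rounded to 4 significant figures:

0.0007138


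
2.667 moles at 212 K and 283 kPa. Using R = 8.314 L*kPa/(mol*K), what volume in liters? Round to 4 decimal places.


PV = nRT, solve for V = nRT / P.
nRT = 2.667 * 8.314 * 212 = 4700.7689
V = 4700.7689 / 283
V = 16.61049081 L, rounded to 4 dp:

16.6105 L


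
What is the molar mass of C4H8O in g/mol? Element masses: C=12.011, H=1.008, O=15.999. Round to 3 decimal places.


M = sum(count * atomic_mass) over atoms.
M = 4*12.011 + 8*1.008 + 1*15.999
M = 48.044 + 8.064 + 15.999
M = 72.107 g/mol, rounded to 3 dp:

72.107 g/mol


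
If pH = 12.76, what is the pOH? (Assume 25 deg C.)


At 25 deg C, pH + pOH = 14.
pOH = 14 - pH = 14 - 12.76
pOH = 1.24:

1.24


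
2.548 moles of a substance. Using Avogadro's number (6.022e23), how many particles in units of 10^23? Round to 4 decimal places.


N = n * NA, then divide by 1e23 for the requested units.
N / 1e23 = n * 6.022
N / 1e23 = 2.548 * 6.022
N / 1e23 = 15.344056, rounded to 4 dp:

15.3441


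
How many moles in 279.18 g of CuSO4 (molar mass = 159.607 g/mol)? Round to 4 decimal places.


n = mass / M
n = 279.18 / 159.607
n = 1.7491714 mol, rounded to 4 dp:

1.7492 mol


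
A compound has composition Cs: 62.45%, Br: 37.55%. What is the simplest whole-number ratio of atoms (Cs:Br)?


Assume 100 g of compound, divide each mass% by atomic mass to get moles, then normalize by the smallest to get a raw atom ratio.
Moles per 100 g: Cs: 62.45/132.905 = 0.4699, Br: 37.55/79.904 = 0.4699
Raw ratio (divide by min = 0.4699): Cs: 1.0, Br: 1.0
Multiply by 1 to clear fractions: Cs: 1.0 ~= 1, Br: 1.0 ~= 1
Reduce by GCD to get the simplest whole-number ratio:

1:1


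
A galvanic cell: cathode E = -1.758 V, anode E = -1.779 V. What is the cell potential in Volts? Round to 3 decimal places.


Standard cell potential: E_cell = E_cathode - E_anode.
E_cell = -1.758 - (-1.779)
E_cell = 0.021 V, rounded to 3 dp:

0.021 V


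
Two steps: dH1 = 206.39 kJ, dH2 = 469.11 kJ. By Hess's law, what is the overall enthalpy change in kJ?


Hess's law: enthalpy is a state function, so add the step enthalpies.
dH_total = dH1 + dH2 = 206.39 + (469.11)
dH_total = 675.5 kJ:

675.50 kJ


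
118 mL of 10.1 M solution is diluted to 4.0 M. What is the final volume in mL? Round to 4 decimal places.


Dilution: M1*V1 = M2*V2, solve for V2.
V2 = M1*V1 / M2
V2 = 10.1 * 118 / 4.0
V2 = 1191.8 / 4.0
V2 = 297.95 mL, rounded to 4 dp:

297.9500 mL


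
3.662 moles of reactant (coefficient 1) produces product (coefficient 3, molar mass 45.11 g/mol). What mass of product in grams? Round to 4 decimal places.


Use the coefficient ratio to convert reactant moles to product moles, then multiply by the product's molar mass.
moles_P = moles_R * (coeff_P / coeff_R) = 3.662 * (3/1) = 10.986
mass_P = moles_P * M_P = 10.986 * 45.11
mass_P = 495.57846 g, rounded to 4 dp:

495.5785 g


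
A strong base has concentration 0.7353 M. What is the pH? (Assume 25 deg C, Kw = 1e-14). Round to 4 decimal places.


A strong base dissociates completely, so [OH-] equals the given concentration.
pOH = -log10([OH-]) = -log10(0.7353) = 0.133535
pH = 14 - pOH = 14 - 0.133535
pH = 13.866465, rounded to 4 dp:

13.8665


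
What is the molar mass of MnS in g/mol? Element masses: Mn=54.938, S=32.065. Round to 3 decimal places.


M = sum(count * atomic_mass) over atoms.
M = 1*54.938 + 1*32.065
M = 54.938 + 32.065
M = 87.003 g/mol, rounded to 3 dp:

87.003 g/mol


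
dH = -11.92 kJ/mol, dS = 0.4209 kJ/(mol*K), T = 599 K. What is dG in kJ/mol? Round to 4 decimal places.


Gibbs: dG = dH - T*dS (consistent units, dS already in kJ/(mol*K)).
T*dS = 599 * 0.4209 = 252.1191
dG = -11.92 - (252.1191)
dG = -264.0391 kJ/mol, rounded to 4 dp:

-264.0391 kJ/mol


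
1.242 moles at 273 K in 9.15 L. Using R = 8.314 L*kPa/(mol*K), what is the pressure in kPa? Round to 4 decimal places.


PV = nRT, solve for P = nRT / V.
nRT = 1.242 * 8.314 * 273 = 2818.9947
P = 2818.9947 / 9.15
P = 308.08685246 kPa, rounded to 4 dp:

308.0869 kPa


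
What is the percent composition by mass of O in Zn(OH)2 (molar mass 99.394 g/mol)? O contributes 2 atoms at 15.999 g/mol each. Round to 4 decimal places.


pct = 100 * (n_elem * M_elem) / M_total
mass_contribution = 2 * 15.999 = 31.998 g/mol
pct = 100 * 31.998 / 99.394
pct = 32.19309013 %, rounded to 4 dp:

32.1931 %


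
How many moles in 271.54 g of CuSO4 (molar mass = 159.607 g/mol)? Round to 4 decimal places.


n = mass / M
n = 271.54 / 159.607
n = 1.70130383 mol, rounded to 4 dp:

1.7013 mol


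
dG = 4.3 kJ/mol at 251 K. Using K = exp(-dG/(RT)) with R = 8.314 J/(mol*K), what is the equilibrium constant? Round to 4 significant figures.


dG is in kJ/mol; multiply by 1000 to match R in J/(mol*K).
RT = 8.314 * 251 = 2086.814 J/mol
exponent = -dG*1000 / (RT) = -(4.3*1000) / 2086.814 = -2.06055739
K = exp(-2.06055739)
K = 0.12738295, rounded to 4 significant figures:

0.1274


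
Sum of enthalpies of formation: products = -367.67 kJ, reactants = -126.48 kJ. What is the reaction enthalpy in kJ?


dH_rxn = sum(dH_f products) - sum(dH_f reactants)
dH_rxn = -367.67 - (-126.48)
dH_rxn = -241.19 kJ:

-241.19 kJ


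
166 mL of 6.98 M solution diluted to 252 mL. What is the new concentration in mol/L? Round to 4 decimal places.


Dilution: M1*V1 = M2*V2, solve for M2.
M2 = M1*V1 / V2
M2 = 6.98 * 166 / 252
M2 = 1158.68 / 252
M2 = 4.59793651 mol/L, rounded to 4 dp:

4.5979 mol/L


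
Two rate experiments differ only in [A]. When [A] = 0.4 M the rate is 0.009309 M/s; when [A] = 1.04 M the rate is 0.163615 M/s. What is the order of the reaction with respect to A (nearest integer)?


Rate is proportional to [A]^n, so rate2/rate1 = ([A]2/[A]1)^n. Take logs to solve for n.
rate2/rate1 = 0.163615 / 0.009309 = 17.576
[A]2/[A]1 = 1.04 / 0.4 = 2.6
n = ln(17.576) / ln(2.6) = 3.0
Nearest integer order:

3


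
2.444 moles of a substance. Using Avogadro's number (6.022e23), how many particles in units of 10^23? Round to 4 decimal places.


N = n * NA, then divide by 1e23 for the requested units.
N / 1e23 = n * 6.022
N / 1e23 = 2.444 * 6.022
N / 1e23 = 14.717768, rounded to 4 dp:

14.7178


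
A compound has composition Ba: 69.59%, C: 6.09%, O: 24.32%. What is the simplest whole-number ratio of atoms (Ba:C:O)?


Assume 100 g of compound, divide each mass% by atomic mass to get moles, then normalize by the smallest to get a raw atom ratio.
Moles per 100 g: Ba: 69.59/137.327 = 0.5067, C: 6.09/12.011 = 0.507, O: 24.32/15.999 = 1.5201
Raw ratio (divide by min = 0.5067): Ba: 1.0, C: 1.001, O: 3.0
Multiply by 1 to clear fractions: Ba: 1.0 ~= 1, C: 1.001 ~= 1, O: 3.0 ~= 3
Reduce by GCD to get the simplest whole-number ratio:

1:1:3


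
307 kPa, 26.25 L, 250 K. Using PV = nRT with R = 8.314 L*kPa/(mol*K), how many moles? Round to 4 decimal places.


PV = nRT, solve for n = PV / (RT).
PV = 307 * 26.25 = 8058.75
RT = 8.314 * 250 = 2078.5
n = 8058.75 / 2078.5
n = 3.87719509 mol, rounded to 4 dp:

3.8772 mol


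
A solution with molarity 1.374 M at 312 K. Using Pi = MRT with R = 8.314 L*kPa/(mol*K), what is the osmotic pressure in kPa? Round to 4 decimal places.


Osmotic pressure (van't Hoff): Pi = M*R*T.
RT = 8.314 * 312 = 2593.968
Pi = 1.374 * 2593.968
Pi = 3564.112032 kPa, rounded to 4 dp:

3564.1120 kPa


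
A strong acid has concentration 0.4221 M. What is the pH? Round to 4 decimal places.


A strong acid dissociates completely, so [H+] equals the given concentration.
pH = -log10([H+]) = -log10(0.4221)
pH = 0.37458465, rounded to 4 dp:

0.3746


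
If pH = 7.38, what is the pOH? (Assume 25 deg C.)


At 25 deg C, pH + pOH = 14.
pOH = 14 - pH = 14 - 7.38
pOH = 6.62:

6.62


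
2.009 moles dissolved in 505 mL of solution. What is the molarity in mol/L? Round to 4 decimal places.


Convert volume to liters: V_L = V_mL / 1000.
V_L = 505 / 1000 = 0.505 L
M = n / V_L = 2.009 / 0.505
M = 3.97821782 mol/L, rounded to 4 dp:

3.9782 mol/L


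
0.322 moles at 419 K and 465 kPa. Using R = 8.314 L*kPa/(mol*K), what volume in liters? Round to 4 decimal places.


PV = nRT, solve for V = nRT / P.
nRT = 0.322 * 8.314 * 419 = 1121.7083
V = 1121.7083 / 465
V = 2.41227591 L, rounded to 4 dp:

2.4123 L


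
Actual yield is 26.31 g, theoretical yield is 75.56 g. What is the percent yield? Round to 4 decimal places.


% yield = 100 * actual / theoretical
% yield = 100 * 26.31 / 75.56
% yield = 34.82001059 %, rounded to 4 dp:

34.8200 %


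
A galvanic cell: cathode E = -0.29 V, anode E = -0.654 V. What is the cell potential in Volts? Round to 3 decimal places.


Standard cell potential: E_cell = E_cathode - E_anode.
E_cell = -0.29 - (-0.654)
E_cell = 0.364 V, rounded to 3 dp:

0.364 V


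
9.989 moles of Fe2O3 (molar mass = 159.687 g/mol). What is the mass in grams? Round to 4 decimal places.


mass = n * M
mass = 9.989 * 159.687
mass = 1595.113443 g, rounded to 4 dp:

1595.1134 g


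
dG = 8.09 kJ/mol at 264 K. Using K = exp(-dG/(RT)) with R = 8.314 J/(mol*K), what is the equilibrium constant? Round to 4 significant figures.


dG is in kJ/mol; multiply by 1000 to match R in J/(mol*K).
RT = 8.314 * 264 = 2194.896 J/mol
exponent = -dG*1000 / (RT) = -(8.09*1000) / 2194.896 = -3.68582384
K = exp(-3.68582384)
K = 0.025076507, rounded to 4 significant figures:

0.02508


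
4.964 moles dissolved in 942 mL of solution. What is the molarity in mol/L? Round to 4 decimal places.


Convert volume to liters: V_L = V_mL / 1000.
V_L = 942 / 1000 = 0.942 L
M = n / V_L = 4.964 / 0.942
M = 5.26963907 mol/L, rounded to 4 dp:

5.2696 mol/L


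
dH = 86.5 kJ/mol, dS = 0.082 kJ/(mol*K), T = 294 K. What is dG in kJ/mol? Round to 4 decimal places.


Gibbs: dG = dH - T*dS (consistent units, dS already in kJ/(mol*K)).
T*dS = 294 * 0.082 = 24.108
dG = 86.5 - (24.108)
dG = 62.392 kJ/mol, rounded to 4 dp:

62.3920 kJ/mol


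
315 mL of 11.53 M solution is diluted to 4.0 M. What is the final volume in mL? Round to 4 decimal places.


Dilution: M1*V1 = M2*V2, solve for V2.
V2 = M1*V1 / M2
V2 = 11.53 * 315 / 4.0
V2 = 3631.95 / 4.0
V2 = 907.9875 mL, rounded to 4 dp:

907.9875 mL


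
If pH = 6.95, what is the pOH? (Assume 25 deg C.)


At 25 deg C, pH + pOH = 14.
pOH = 14 - pH = 14 - 6.95
pOH = 7.05:

7.05


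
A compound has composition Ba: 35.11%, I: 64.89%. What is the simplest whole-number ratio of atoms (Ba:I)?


Assume 100 g of compound, divide each mass% by atomic mass to get moles, then normalize by the smallest to get a raw atom ratio.
Moles per 100 g: Ba: 35.11/137.327 = 0.2557, I: 64.89/126.904 = 0.5113
Raw ratio (divide by min = 0.2557): Ba: 1.0, I: 2.0
Multiply by 1 to clear fractions: Ba: 1.0 ~= 1, I: 2.0 ~= 2
Reduce by GCD to get the simplest whole-number ratio:

1:2


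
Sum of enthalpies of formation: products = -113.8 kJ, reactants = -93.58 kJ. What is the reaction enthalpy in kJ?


dH_rxn = sum(dH_f products) - sum(dH_f reactants)
dH_rxn = -113.8 - (-93.58)
dH_rxn = -20.22 kJ:

-20.22 kJ


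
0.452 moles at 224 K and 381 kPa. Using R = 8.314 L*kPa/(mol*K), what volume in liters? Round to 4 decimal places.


PV = nRT, solve for V = nRT / P.
nRT = 0.452 * 8.314 * 224 = 841.7759
V = 841.7759 / 381
V = 2.20938556 L, rounded to 4 dp:

2.2094 L


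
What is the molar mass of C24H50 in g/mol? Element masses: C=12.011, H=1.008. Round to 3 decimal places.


M = sum(count * atomic_mass) over atoms.
M = 24*12.011 + 50*1.008
M = 288.264 + 50.4
M = 338.664 g/mol, rounded to 3 dp:

338.664 g/mol


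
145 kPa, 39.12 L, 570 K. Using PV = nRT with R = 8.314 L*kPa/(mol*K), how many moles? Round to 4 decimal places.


PV = nRT, solve for n = PV / (RT).
PV = 145 * 39.12 = 5672.4
RT = 8.314 * 570 = 4738.98
n = 5672.4 / 4738.98
n = 1.19696644 mol, rounded to 4 dp:

1.1970 mol


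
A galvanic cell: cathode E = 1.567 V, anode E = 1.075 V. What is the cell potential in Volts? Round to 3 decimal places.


Standard cell potential: E_cell = E_cathode - E_anode.
E_cell = 1.567 - (1.075)
E_cell = 0.492 V, rounded to 3 dp:

0.492 V


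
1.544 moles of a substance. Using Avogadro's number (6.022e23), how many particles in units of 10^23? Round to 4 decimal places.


N = n * NA, then divide by 1e23 for the requested units.
N / 1e23 = n * 6.022
N / 1e23 = 1.544 * 6.022
N / 1e23 = 9.297968, rounded to 4 dp:

9.2980


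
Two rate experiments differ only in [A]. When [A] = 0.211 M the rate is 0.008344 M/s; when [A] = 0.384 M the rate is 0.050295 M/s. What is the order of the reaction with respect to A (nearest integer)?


Rate is proportional to [A]^n, so rate2/rate1 = ([A]2/[A]1)^n. Take logs to solve for n.
rate2/rate1 = 0.050295 / 0.008344 = 6.0277
[A]2/[A]1 = 0.384 / 0.211 = 1.8199
n = ln(6.0277) / ln(1.8199) = 3.0
Nearest integer order:

3


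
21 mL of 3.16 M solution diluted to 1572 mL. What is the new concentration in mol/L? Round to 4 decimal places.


Dilution: M1*V1 = M2*V2, solve for M2.
M2 = M1*V1 / V2
M2 = 3.16 * 21 / 1572
M2 = 66.36 / 1572
M2 = 0.04221374 mol/L, rounded to 4 dp:

0.0422 mol/L


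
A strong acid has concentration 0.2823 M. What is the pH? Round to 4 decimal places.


A strong acid dissociates completely, so [H+] equals the given concentration.
pH = -log10([H+]) = -log10(0.2823)
pH = 0.54928912, rounded to 4 dp:

0.5493


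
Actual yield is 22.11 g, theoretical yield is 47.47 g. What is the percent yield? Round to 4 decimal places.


% yield = 100 * actual / theoretical
% yield = 100 * 22.11 / 47.47
% yield = 46.57678534 %, rounded to 4 dp:

46.5768 %
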